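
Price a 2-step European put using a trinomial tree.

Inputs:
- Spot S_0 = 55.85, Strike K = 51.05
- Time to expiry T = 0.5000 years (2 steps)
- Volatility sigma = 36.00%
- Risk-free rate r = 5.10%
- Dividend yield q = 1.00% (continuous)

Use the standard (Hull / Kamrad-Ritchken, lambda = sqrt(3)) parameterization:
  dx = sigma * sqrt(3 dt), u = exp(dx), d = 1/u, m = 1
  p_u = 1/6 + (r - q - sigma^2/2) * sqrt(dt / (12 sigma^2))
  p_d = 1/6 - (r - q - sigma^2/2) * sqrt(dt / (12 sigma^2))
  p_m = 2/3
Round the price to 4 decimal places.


Answer: Price = V(0,0) = 2.9658

Derivation:
dt = T/N = 0.250000; dx = sigma*sqrt(3*dt) = 0.311769
u = exp(dx) = 1.365839; d = 1/u = 0.732151
p_u = 0.157124, p_m = 0.666667, p_d = 0.176209
Discount per step: exp(-r*dt) = 0.987331
Stock lattice S(k, j) with j the centered position index:
  k=0: S(0,+0) = 55.8500
  k=1: S(1,-1) = 40.8906; S(1,+0) = 55.8500; S(1,+1) = 76.2821
  k=2: S(2,-2) = 29.9381; S(2,-1) = 40.8906; S(2,+0) = 55.8500; S(2,+1) = 76.2821; S(2,+2) = 104.1891
Terminal payoffs V(N, j) = max(K - S_T, 0):
  V(2,-2) = 21.111920; V(2,-1) = 10.159393; V(2,+0) = 0.000000; V(2,+1) = 0.000000; V(2,+2) = 0.000000
Backward induction: V(k, j) = exp(-r*dt) * [p_u * V(k+1, j+1) + p_m * V(k+1, j) + p_d * V(k+1, j-1)]
  V(1,-1) = exp(-r*dt) * [p_u*0.000000 + p_m*10.159393 + p_d*21.111920] = 10.360102
  V(1,+0) = exp(-r*dt) * [p_u*0.000000 + p_m*0.000000 + p_d*10.159393] = 1.767496
  V(1,+1) = exp(-r*dt) * [p_u*0.000000 + p_m*0.000000 + p_d*0.000000] = 0.000000
  V(0,+0) = exp(-r*dt) * [p_u*0.000000 + p_m*1.767496 + p_d*10.360102] = 2.965818


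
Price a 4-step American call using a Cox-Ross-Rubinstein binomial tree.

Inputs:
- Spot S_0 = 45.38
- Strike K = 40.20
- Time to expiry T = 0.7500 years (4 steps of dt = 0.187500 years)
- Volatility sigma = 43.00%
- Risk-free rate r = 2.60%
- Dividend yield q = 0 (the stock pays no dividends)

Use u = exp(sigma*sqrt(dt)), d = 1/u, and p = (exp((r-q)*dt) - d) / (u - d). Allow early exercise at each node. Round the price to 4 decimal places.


dt = T/N = 0.187500
u = exp(sigma*sqrt(dt)) = 1.204658; d = 1/u = 0.830111
p = (exp((r-q)*dt) - d) / (u - d) = 0.466633
Discount per step: exp(-r*dt) = 0.995137
Stock lattice S(k, i) with i counting down-moves:
  k=0: S(0,0) = 45.3800
  k=1: S(1,0) = 54.6674; S(1,1) = 37.6705
  k=2: S(2,0) = 65.8555; S(2,1) = 45.3800; S(2,2) = 31.2707
  k=3: S(3,0) = 79.3333; S(3,1) = 54.6674; S(3,2) = 37.6705; S(3,3) = 25.9581
  k=4: S(4,0) = 95.5695; S(4,1) = 65.8555; S(4,2) = 45.3800; S(4,3) = 31.2707; S(4,4) = 21.5481
Terminal payoffs V(N, i) = max(S_T - K, 0):
  V(4,0) = 55.369461; V(4,1) = 25.655464; V(4,2) = 5.180000; V(4,3) = 0.000000; V(4,4) = 0.000000
Backward induction: V(k, i) = exp(-r*dt) * [p * V(k+1, i) + (1-p) * V(k+1, i+1)]; then take max(V_cont, immediate exercise) for American.
  V(3,0) = exp(-r*dt) * [p*55.369461 + (1-p)*25.655464] = 39.328790; exercise = 39.133292; V(3,0) = max -> 39.328790
  V(3,1) = exp(-r*dt) * [p*25.655464 + (1-p)*5.180000] = 14.662865; exercise = 14.467367; V(3,1) = max -> 14.662865
  V(3,2) = exp(-r*dt) * [p*5.180000 + (1-p)*0.000000] = 2.405402; exercise = 0.000000; V(3,2) = max -> 2.405402
  V(3,3) = exp(-r*dt) * [p*0.000000 + (1-p)*0.000000] = 0.000000; exercise = 0.000000; V(3,3) = max -> 0.000000
  V(2,0) = exp(-r*dt) * [p*39.328790 + (1-p)*14.662865] = 26.045510; exercise = 25.655464; V(2,0) = max -> 26.045510
  V(2,1) = exp(-r*dt) * [p*14.662865 + (1-p)*2.405402] = 8.085621; exercise = 5.180000; V(2,1) = max -> 8.085621
  V(2,2) = exp(-r*dt) * [p*2.405402 + (1-p)*0.000000] = 1.116981; exercise = 0.000000; V(2,2) = max -> 1.116981
  V(1,0) = exp(-r*dt) * [p*26.045510 + (1-p)*8.085621] = 16.386214; exercise = 14.467367; V(1,0) = max -> 16.386214
  V(1,1) = exp(-r*dt) * [p*8.085621 + (1-p)*1.116981] = 4.347530; exercise = 0.000000; V(1,1) = max -> 4.347530
  V(0,0) = exp(-r*dt) * [p*16.386214 + (1-p)*4.347530] = 9.916711; exercise = 5.180000; V(0,0) = max -> 9.916711

Answer: Price = V(0,0) = 9.9167


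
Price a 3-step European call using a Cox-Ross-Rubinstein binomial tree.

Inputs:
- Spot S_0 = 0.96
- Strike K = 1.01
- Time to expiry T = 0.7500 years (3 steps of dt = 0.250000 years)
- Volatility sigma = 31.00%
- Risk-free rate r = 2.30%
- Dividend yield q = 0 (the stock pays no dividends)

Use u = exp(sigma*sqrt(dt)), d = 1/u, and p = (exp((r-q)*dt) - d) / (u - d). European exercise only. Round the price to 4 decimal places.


Answer: Price = V(0,0) = 0.0955

Derivation:
dt = T/N = 0.250000
u = exp(sigma*sqrt(dt)) = 1.167658; d = 1/u = 0.856415
p = (exp((r-q)*dt) - d) / (u - d) = 0.479855
Discount per step: exp(-r*dt) = 0.994266
Stock lattice S(k, i) with i counting down-moves:
  k=0: S(0,0) = 0.9600
  k=1: S(1,0) = 1.1210; S(1,1) = 0.8222
  k=2: S(2,0) = 1.3089; S(2,1) = 0.9600; S(2,2) = 0.7041
  k=3: S(3,0) = 1.5283; S(3,1) = 1.1210; S(3,2) = 0.8222; S(3,3) = 0.6030
Terminal payoffs V(N, i) = max(S_T - K, 0):
  V(3,0) = 0.518334; V(3,1) = 0.110952; V(3,2) = 0.000000; V(3,3) = 0.000000
Backward induction: V(k, i) = exp(-r*dt) * [p * V(k+1, i) + (1-p) * V(k+1, i+1)].
  V(2,0) = exp(-r*dt) * [p*0.518334 + (1-p)*0.110952] = 0.304679
  V(2,1) = exp(-r*dt) * [p*0.110952 + (1-p)*0.000000] = 0.052935
  V(2,2) = exp(-r*dt) * [p*0.000000 + (1-p)*0.000000] = 0.000000
  V(1,0) = exp(-r*dt) * [p*0.304679 + (1-p)*0.052935] = 0.172740
  V(1,1) = exp(-r*dt) * [p*0.052935 + (1-p)*0.000000] = 0.025256
  V(0,0) = exp(-r*dt) * [p*0.172740 + (1-p)*0.025256] = 0.095476


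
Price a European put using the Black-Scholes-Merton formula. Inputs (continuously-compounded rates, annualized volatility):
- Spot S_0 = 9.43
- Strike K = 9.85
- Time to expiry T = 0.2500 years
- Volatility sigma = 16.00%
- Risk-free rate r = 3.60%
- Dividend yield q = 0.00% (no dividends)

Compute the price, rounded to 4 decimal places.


Answer: Price = 0.5002

Derivation:
d1 = (ln(S/K) + (r - q + 0.5*sigma^2) * T) / (sigma * sqrt(T)) = -0.39219198
d2 = d1 - sigma * sqrt(T) = -0.47219198
exp(-rT) = 0.99104038; exp(-qT) = 1.00000000
P = K * exp(-rT) * N(-d2) - S_0 * exp(-qT) * N(-d1)
N(-d1) = 0.65254182; N(-d2) = 0.68160512
P = 9.8500 * 0.99104038 * 0.68160512 - 9.4300 * 1.00000000 * 0.65254182 = 0.5002


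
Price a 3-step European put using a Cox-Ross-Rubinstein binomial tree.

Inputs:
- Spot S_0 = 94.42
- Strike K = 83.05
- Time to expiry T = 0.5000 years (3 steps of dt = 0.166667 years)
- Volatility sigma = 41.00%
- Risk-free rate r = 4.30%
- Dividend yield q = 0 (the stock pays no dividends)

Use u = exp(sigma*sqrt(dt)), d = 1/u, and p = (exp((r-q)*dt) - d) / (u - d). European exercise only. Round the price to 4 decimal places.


dt = T/N = 0.166667
u = exp(sigma*sqrt(dt)) = 1.182206; d = 1/u = 0.845877
p = (exp((r-q)*dt) - d) / (u - d) = 0.479637
Discount per step: exp(-r*dt) = 0.992859
Stock lattice S(k, i) with i counting down-moves:
  k=0: S(0,0) = 94.4200
  k=1: S(1,0) = 111.6238; S(1,1) = 79.8677
  k=2: S(2,0) = 131.9623; S(2,1) = 94.4200; S(2,2) = 67.5582
  k=3: S(3,0) = 156.0066; S(3,1) = 111.6238; S(3,2) = 79.8677; S(3,3) = 57.1459
Terminal payoffs V(N, i) = max(K - S_T, 0):
  V(3,0) = 0.000000; V(3,1) = 0.000000; V(3,2) = 3.182332; V(3,3) = 25.904107
Backward induction: V(k, i) = exp(-r*dt) * [p * V(k+1, i) + (1-p) * V(k+1, i+1)].
  V(2,0) = exp(-r*dt) * [p*0.000000 + (1-p)*0.000000] = 0.000000
  V(2,1) = exp(-r*dt) * [p*0.000000 + (1-p)*3.182332] = 1.644142
  V(2,2) = exp(-r*dt) * [p*3.182332 + (1-p)*25.904107] = 14.898745
  V(1,0) = exp(-r*dt) * [p*0.000000 + (1-p)*1.644142] = 0.849441
  V(1,1) = exp(-r*dt) * [p*1.644142 + (1-p)*14.898745] = 8.480353
  V(0,0) = exp(-r*dt) * [p*0.849441 + (1-p)*8.480353] = 4.785863

Answer: Price = V(0,0) = 4.7859


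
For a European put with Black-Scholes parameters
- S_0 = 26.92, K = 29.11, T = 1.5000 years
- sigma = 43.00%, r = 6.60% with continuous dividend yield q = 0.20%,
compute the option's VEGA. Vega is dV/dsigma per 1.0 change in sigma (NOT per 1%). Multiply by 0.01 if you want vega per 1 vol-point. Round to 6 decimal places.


Answer: Vega = 12.547614

Derivation:
d1 = 0.2970960418; d2 = -0.2295442529
phi(d1) = 0.3817186110; exp(-qT) = 0.9970044955; exp(-rT) = 0.9057427080
Vega = S * exp(-qT) * phi(d1) * sqrt(T) = 26.9200 * 0.9970044955 * 0.3817186110 * 1.2247448714 = 12.547614


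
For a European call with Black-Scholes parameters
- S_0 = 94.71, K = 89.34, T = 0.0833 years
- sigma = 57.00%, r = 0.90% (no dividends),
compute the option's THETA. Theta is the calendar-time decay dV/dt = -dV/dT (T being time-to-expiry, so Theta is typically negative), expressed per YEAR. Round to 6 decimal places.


d1 = 0.4416218762; d2 = 0.2771099617
phi(d1) = 0.3618760700; exp(-qT) = 1.0000000000; exp(-rT) = 0.9992505810
Theta = -S*exp(-qT)*phi(d1)*sigma/(2*sqrt(T)) - r*K*exp(-rT)*N(d2) + q*S*exp(-qT)*N(d1)
N(d1) = 0.6706185745; N(d2) = 0.6091521635; sqrt(T) = 0.2886173938
Term 1 = -94.7100 * 1.0000000000 * 0.3618760700 * 0.5700 / (2 * 0.2886173938) = -33.8437174886
Term 2 = -0.0090 * 89.3400 * 0.9992505810 * 0.6091521635 = -0.4894278270
Term 3 = 0 (no dividend yield, q = 0)
Theta = -33.8437174886 + (-0.4894278270) + (0.0000000000) = -34.333145

Answer: Theta = -34.333145


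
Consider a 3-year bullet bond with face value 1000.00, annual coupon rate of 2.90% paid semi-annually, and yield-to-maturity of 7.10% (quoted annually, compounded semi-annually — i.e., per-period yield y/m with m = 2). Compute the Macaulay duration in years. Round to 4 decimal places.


Coupon per period c = face * coupon_rate / m = 14.500000
Periods per year m = 2; per-period yield y/m = 0.035500
Number of cashflows N = 6
Cashflows (t years, CF_t, discount factor 1/(1+y/m)^(m*t), PV):
  t = 0.5000: CF_t = 14.500000, DF = 0.965717, PV = 14.002897
  t = 1.0000: CF_t = 14.500000, DF = 0.932609, PV = 13.522836
  t = 1.5000: CF_t = 14.500000, DF = 0.900637, PV = 13.059234
  t = 2.0000: CF_t = 14.500000, DF = 0.869760, PV = 12.611525
  t = 2.5000: CF_t = 14.500000, DF = 0.839942, PV = 12.179164
  t = 3.0000: CF_t = 1014.500000, DF = 0.811147, PV = 822.908280
Price P = sum_t PV_t = 888.283936
Macaulay numerator sum_t t * PV_t:
  t * PV_t at t = 0.5000: 7.001449
  t * PV_t at t = 1.0000: 13.522836
  t * PV_t at t = 1.5000: 19.588850
  t * PV_t at t = 2.0000: 25.223049
  t * PV_t at t = 2.5000: 30.447911
  t * PV_t at t = 3.0000: 2468.724839
Macaulay duration D = (sum_t t * PV_t) / P = 2564.508934 / 888.283936 = 2.887037

Answer: Macaulay duration = 2.8870 years


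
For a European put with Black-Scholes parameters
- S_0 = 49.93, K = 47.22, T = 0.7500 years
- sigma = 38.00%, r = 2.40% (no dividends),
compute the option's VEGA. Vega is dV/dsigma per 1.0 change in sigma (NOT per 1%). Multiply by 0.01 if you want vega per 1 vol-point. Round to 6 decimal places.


Answer: Vega = 15.994653

Derivation:
d1 = 0.3888134784; d2 = 0.0597238250
phi(d1) = 0.3698985524; exp(-qT) = 1.0000000000; exp(-rT) = 0.9821610324
Vega = S * exp(-qT) * phi(d1) * sqrt(T) = 49.9300 * 1.0000000000 * 0.3698985524 * 0.8660254038 = 15.994653


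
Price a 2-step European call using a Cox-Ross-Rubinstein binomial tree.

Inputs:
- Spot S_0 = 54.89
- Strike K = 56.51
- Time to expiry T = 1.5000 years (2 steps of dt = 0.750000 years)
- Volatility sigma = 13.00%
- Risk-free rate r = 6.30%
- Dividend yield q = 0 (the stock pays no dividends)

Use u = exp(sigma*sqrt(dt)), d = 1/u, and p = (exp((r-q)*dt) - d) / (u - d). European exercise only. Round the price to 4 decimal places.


Answer: Price = V(0,0) = 5.2461

Derivation:
dt = T/N = 0.750000
u = exp(sigma*sqrt(dt)) = 1.119165; d = 1/u = 0.893523
p = (exp((r-q)*dt) - d) / (u - d) = 0.686312
Discount per step: exp(-r*dt) = 0.953849
Stock lattice S(k, i) with i counting down-moves:
  k=0: S(0,0) = 54.8900
  k=1: S(1,0) = 61.4310; S(1,1) = 49.0455
  k=2: S(2,0) = 68.7514; S(2,1) = 54.8900; S(2,2) = 43.8233
Terminal payoffs V(N, i) = max(S_T - K, 0):
  V(2,0) = 12.241447; V(2,1) = 0.000000; V(2,2) = 0.000000
Backward induction: V(k, i) = exp(-r*dt) * [p * V(k+1, i) + (1-p) * V(k+1, i+1)].
  V(1,0) = exp(-r*dt) * [p*12.241447 + (1-p)*0.000000] = 8.013714
  V(1,1) = exp(-r*dt) * [p*0.000000 + (1-p)*0.000000] = 0.000000
  V(0,0) = exp(-r*dt) * [p*8.013714 + (1-p)*0.000000] = 5.246080


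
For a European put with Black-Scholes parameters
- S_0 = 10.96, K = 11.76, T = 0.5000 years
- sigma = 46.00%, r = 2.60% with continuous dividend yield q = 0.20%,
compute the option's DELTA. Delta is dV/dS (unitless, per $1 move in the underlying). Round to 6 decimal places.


Answer: Delta = -0.506302

Derivation:
d1 = -0.0170679005; d2 = -0.3423370198
phi(d1) = 0.3988841761; exp(-qT) = 0.9990004998; exp(-rT) = 0.9870841350
N(-d1) = 0.5068087765
Delta = -exp(-qT) * N(-d1) = -0.9990004998 * 0.5068087765 = -0.506302


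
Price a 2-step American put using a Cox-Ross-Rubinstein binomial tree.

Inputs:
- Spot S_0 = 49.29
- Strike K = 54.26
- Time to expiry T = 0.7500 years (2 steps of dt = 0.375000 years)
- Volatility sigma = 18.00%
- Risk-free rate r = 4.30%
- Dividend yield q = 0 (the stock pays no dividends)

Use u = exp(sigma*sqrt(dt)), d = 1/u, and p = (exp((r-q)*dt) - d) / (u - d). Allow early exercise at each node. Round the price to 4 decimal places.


Answer: Price = V(0,0) = 5.7107

Derivation:
dt = T/N = 0.375000
u = exp(sigma*sqrt(dt)) = 1.116532; d = 1/u = 0.895631
p = (exp((r-q)*dt) - d) / (u - d) = 0.546059
Discount per step: exp(-r*dt) = 0.984004
Stock lattice S(k, i) with i counting down-moves:
  k=0: S(0,0) = 49.2900
  k=1: S(1,0) = 55.0338; S(1,1) = 44.1456
  k=2: S(2,0) = 61.4470; S(2,1) = 49.2900; S(2,2) = 39.5382
Terminal payoffs V(N, i) = max(K - S_T, 0):
  V(2,0) = 0.000000; V(2,1) = 4.970000; V(2,2) = 14.721806
Backward induction: V(k, i) = exp(-r*dt) * [p * V(k+1, i) + (1-p) * V(k+1, i+1)]; then take max(V_cont, immediate exercise) for American.
  V(1,0) = exp(-r*dt) * [p*0.000000 + (1-p)*4.970000] = 2.219997; exercise = 0.000000; V(1,0) = max -> 2.219997
  V(1,1) = exp(-r*dt) * [p*4.970000 + (1-p)*14.721806] = 9.246433; exercise = 10.114359; V(1,1) = max -> 10.114359
  V(0,0) = exp(-r*dt) * [p*2.219997 + (1-p)*10.114359] = 5.710737; exercise = 4.970000; V(0,0) = max -> 5.710737


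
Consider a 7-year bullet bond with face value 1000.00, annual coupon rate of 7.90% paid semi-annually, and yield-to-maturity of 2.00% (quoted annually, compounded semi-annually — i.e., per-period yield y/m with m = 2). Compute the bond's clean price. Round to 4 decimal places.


Answer: Price = 1383.6092

Derivation:
Coupon per period c = face * coupon_rate / m = 39.500000
Periods per year m = 2; per-period yield y/m = 0.010000
Number of cashflows N = 14
Cashflows (t years, CF_t, discount factor 1/(1+y/m)^(m*t), PV):
  t = 0.5000: CF_t = 39.500000, DF = 0.990099, PV = 39.108911
  t = 1.0000: CF_t = 39.500000, DF = 0.980296, PV = 38.721694
  t = 1.5000: CF_t = 39.500000, DF = 0.970590, PV = 38.338311
  t = 2.0000: CF_t = 39.500000, DF = 0.960980, PV = 37.958724
  t = 2.5000: CF_t = 39.500000, DF = 0.951466, PV = 37.582895
  t = 3.0000: CF_t = 39.500000, DF = 0.942045, PV = 37.210787
  t = 3.5000: CF_t = 39.500000, DF = 0.932718, PV = 36.842363
  t = 4.0000: CF_t = 39.500000, DF = 0.923483, PV = 36.477587
  t = 4.5000: CF_t = 39.500000, DF = 0.914340, PV = 36.116423
  t = 5.0000: CF_t = 39.500000, DF = 0.905287, PV = 35.758835
  t = 5.5000: CF_t = 39.500000, DF = 0.896324, PV = 35.404787
  t = 6.0000: CF_t = 39.500000, DF = 0.887449, PV = 35.054244
  t = 6.5000: CF_t = 39.500000, DF = 0.878663, PV = 34.707173
  t = 7.0000: CF_t = 1039.500000, DF = 0.869963, PV = 904.326507
Price P = sum_t PV_t = 1383.609240


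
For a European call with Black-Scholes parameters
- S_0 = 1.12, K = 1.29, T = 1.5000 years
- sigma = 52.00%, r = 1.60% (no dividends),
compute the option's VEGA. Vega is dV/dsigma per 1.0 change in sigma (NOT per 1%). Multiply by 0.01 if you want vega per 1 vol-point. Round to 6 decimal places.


d1 = 0.1342296307; d2 = -0.5026377024
phi(d1) = 0.3953644307; exp(-qT) = 1.0000000000; exp(-rT) = 0.9762857098
Vega = S * exp(-qT) * phi(d1) * sqrt(T) = 1.1200 * 1.0000000000 * 0.3953644307 * 1.2247448714 = 0.542327

Answer: Vega = 0.542327


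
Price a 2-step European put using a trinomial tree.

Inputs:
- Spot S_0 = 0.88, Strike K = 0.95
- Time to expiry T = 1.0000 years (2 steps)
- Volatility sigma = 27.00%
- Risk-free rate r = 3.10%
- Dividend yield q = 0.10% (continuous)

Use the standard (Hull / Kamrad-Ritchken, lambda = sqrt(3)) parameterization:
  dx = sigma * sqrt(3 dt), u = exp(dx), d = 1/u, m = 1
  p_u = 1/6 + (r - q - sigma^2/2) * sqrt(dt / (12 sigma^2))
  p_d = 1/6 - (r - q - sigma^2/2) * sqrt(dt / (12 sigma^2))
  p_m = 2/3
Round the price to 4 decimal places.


dt = T/N = 0.500000; dx = sigma*sqrt(3*dt) = 0.330681
u = exp(dx) = 1.391916; d = 1/u = 0.718434
p_u = 0.161790, p_m = 0.666667, p_d = 0.171543
Discount per step: exp(-r*dt) = 0.984620
Stock lattice S(k, j) with j the centered position index:
  k=0: S(0,+0) = 0.8800
  k=1: S(1,-1) = 0.6322; S(1,+0) = 0.8800; S(1,+1) = 1.2249
  k=2: S(2,-2) = 0.4542; S(2,-1) = 0.6322; S(2,+0) = 0.8800; S(2,+1) = 1.2249; S(2,+2) = 1.7049
Terminal payoffs V(N, j) = max(K - S_T, 0):
  V(2,-2) = 0.495790; V(2,-1) = 0.317778; V(2,+0) = 0.070000; V(2,+1) = 0.000000; V(2,+2) = 0.000000
Backward induction: V(k, j) = exp(-r*dt) * [p_u * V(k+1, j+1) + p_m * V(k+1, j) + p_d * V(k+1, j-1)]
  V(1,-1) = exp(-r*dt) * [p_u*0.070000 + p_m*0.317778 + p_d*0.495790] = 0.303486
  V(1,+0) = exp(-r*dt) * [p_u*0.000000 + p_m*0.070000 + p_d*0.317778] = 0.099623
  V(1,+1) = exp(-r*dt) * [p_u*0.000000 + p_m*0.000000 + p_d*0.070000] = 0.011823
  V(0,+0) = exp(-r*dt) * [p_u*0.011823 + p_m*0.099623 + p_d*0.303486] = 0.118537

Answer: Price = V(0,0) = 0.1185


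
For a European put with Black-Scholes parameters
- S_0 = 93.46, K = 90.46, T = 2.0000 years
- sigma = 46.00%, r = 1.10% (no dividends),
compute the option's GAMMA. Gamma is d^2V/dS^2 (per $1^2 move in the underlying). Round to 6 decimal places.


Answer: Gamma = 0.006035

Derivation:
d1 = 0.4092392382; d2 = -0.2412990005
phi(d1) = 0.3668959778; exp(-qT) = 1.0000000000; exp(-rT) = 0.9782402351
Gamma = exp(-qT) * phi(d1) / (S * sigma * sqrt(T)) = 1.0000000000 * 0.3668959778 / (93.4600 * 0.4600 * 1.4142135624) = 0.006035


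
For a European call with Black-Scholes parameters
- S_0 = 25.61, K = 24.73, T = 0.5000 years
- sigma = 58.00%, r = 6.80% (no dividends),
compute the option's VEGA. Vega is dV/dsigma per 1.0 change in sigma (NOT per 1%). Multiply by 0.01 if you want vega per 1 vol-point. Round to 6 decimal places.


d1 = 0.3732202702; d2 = -0.0369016629
phi(d1) = 0.3721027630; exp(-qT) = 1.0000000000; exp(-rT) = 0.9665715046
Vega = S * exp(-qT) * phi(d1) * sqrt(T) = 25.6100 * 1.0000000000 * 0.3721027630 * 0.7071067812 = 6.738411

Answer: Vega = 6.738411


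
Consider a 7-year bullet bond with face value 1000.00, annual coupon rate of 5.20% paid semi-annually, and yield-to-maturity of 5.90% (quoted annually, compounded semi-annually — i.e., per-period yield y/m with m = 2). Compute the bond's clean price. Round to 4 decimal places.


Answer: Price = 960.3287

Derivation:
Coupon per period c = face * coupon_rate / m = 26.000000
Periods per year m = 2; per-period yield y/m = 0.029500
Number of cashflows N = 14
Cashflows (t years, CF_t, discount factor 1/(1+y/m)^(m*t), PV):
  t = 0.5000: CF_t = 26.000000, DF = 0.971345, PV = 25.254978
  t = 1.0000: CF_t = 26.000000, DF = 0.943512, PV = 24.531305
  t = 1.5000: CF_t = 26.000000, DF = 0.916476, PV = 23.828368
  t = 2.0000: CF_t = 26.000000, DF = 0.890214, PV = 23.145573
  t = 2.5000: CF_t = 26.000000, DF = 0.864706, PV = 22.482344
  t = 3.0000: CF_t = 26.000000, DF = 0.839928, PV = 21.838120
  t = 3.5000: CF_t = 26.000000, DF = 0.815860, PV = 21.212355
  t = 4.0000: CF_t = 26.000000, DF = 0.792482, PV = 20.604522
  t = 4.5000: CF_t = 26.000000, DF = 0.769773, PV = 20.014106
  t = 5.0000: CF_t = 26.000000, DF = 0.747716, PV = 19.440608
  t = 5.5000: CF_t = 26.000000, DF = 0.726290, PV = 18.883543
  t = 6.0000: CF_t = 26.000000, DF = 0.705479, PV = 18.342441
  t = 6.5000: CF_t = 26.000000, DF = 0.685263, PV = 17.816844
  t = 7.0000: CF_t = 1026.000000, DF = 0.665627, PV = 682.933548
Price P = sum_t PV_t = 960.328656


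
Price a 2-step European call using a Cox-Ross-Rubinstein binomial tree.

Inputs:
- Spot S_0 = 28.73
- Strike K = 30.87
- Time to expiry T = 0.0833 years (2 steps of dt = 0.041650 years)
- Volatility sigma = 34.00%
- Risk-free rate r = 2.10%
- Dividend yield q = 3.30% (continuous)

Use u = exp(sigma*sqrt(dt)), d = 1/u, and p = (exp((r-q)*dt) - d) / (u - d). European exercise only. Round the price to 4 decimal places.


dt = T/N = 0.041650
u = exp(sigma*sqrt(dt)) = 1.071852; d = 1/u = 0.932964
p = (exp((r-q)*dt) - d) / (u - d) = 0.479062
Discount per step: exp(-r*dt) = 0.999126
Stock lattice S(k, i) with i counting down-moves:
  k=0: S(0,0) = 28.7300
  k=1: S(1,0) = 30.7943; S(1,1) = 26.8041
  k=2: S(2,0) = 33.0070; S(2,1) = 28.7300; S(2,2) = 25.0072
Terminal payoffs V(N, i) = max(S_T - K, 0):
  V(2,0) = 2.136963; V(2,1) = 0.000000; V(2,2) = 0.000000
Backward induction: V(k, i) = exp(-r*dt) * [p * V(k+1, i) + (1-p) * V(k+1, i+1)].
  V(1,0) = exp(-r*dt) * [p*2.136963 + (1-p)*0.000000] = 1.022843
  V(1,1) = exp(-r*dt) * [p*0.000000 + (1-p)*0.000000] = 0.000000
  V(0,0) = exp(-r*dt) * [p*1.022843 + (1-p)*0.000000] = 0.489577

Answer: Price = V(0,0) = 0.4896


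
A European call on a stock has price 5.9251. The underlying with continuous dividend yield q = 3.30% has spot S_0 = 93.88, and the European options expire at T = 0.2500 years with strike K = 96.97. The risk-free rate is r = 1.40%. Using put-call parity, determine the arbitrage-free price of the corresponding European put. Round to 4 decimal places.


Answer: Put price = 9.4476

Derivation:
Put-call parity: C - P = S_0 * exp(-qT) - K * exp(-rT).
S_0 * exp(-qT) = 93.8800 * 0.99178394 = 93.10867609
K * exp(-rT) = 96.9700 * 0.99650612 = 96.63119825
P = C - S*exp(-qT) + K*exp(-rT)
P = 5.9251 - 93.10867609 + 96.63119825 = 9.4476


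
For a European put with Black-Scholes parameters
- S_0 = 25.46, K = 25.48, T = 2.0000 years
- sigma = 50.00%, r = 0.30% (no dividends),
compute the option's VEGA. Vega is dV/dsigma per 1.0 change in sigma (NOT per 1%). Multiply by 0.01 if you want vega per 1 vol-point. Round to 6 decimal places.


Answer: Vega = 13.458476

Derivation:
d1 = 0.3609281783; d2 = -0.3461786028
phi(d1) = 0.3737855252; exp(-qT) = 1.0000000000; exp(-rT) = 0.9940179641
Vega = S * exp(-qT) * phi(d1) * sqrt(T) = 25.4600 * 1.0000000000 * 0.3737855252 * 1.4142135624 = 13.458476


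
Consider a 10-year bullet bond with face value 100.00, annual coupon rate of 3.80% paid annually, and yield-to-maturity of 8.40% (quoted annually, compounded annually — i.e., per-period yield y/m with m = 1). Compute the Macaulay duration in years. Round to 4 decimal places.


Coupon per period c = face * coupon_rate / m = 3.800000
Periods per year m = 1; per-period yield y/m = 0.084000
Number of cashflows N = 10
Cashflows (t years, CF_t, discount factor 1/(1+y/m)^(m*t), PV):
  t = 1.0000: CF_t = 3.800000, DF = 0.922509, PV = 3.505535
  t = 2.0000: CF_t = 3.800000, DF = 0.851023, PV = 3.233888
  t = 3.0000: CF_t = 3.800000, DF = 0.785077, PV = 2.983292
  t = 4.0000: CF_t = 3.800000, DF = 0.724241, PV = 2.752114
  t = 5.0000: CF_t = 3.800000, DF = 0.668119, PV = 2.538851
  t = 6.0000: CF_t = 3.800000, DF = 0.616346, PV = 2.342113
  t = 7.0000: CF_t = 3.800000, DF = 0.568585, PV = 2.160621
  t = 8.0000: CF_t = 3.800000, DF = 0.524524, PV = 1.993193
  t = 9.0000: CF_t = 3.800000, DF = 0.483879, PV = 1.838739
  t = 10.0000: CF_t = 103.800000, DF = 0.446383, PV = 46.334505
Price P = sum_t PV_t = 69.682852
Macaulay numerator sum_t t * PV_t:
  t * PV_t at t = 1.0000: 3.505535
  t * PV_t at t = 2.0000: 6.467777
  t * PV_t at t = 3.0000: 8.949876
  t * PV_t at t = 4.0000: 11.008457
  t * PV_t at t = 5.0000: 12.694254
  t * PV_t at t = 6.0000: 14.052680
  t * PV_t at t = 7.0000: 15.124348
  t * PV_t at t = 8.0000: 15.945543
  t * PV_t at t = 9.0000: 16.548650
  t * PV_t at t = 10.0000: 463.345054
Macaulay duration D = (sum_t t * PV_t) / P = 567.642174 / 69.682852 = 8.146081

Answer: Macaulay duration = 8.1461 years


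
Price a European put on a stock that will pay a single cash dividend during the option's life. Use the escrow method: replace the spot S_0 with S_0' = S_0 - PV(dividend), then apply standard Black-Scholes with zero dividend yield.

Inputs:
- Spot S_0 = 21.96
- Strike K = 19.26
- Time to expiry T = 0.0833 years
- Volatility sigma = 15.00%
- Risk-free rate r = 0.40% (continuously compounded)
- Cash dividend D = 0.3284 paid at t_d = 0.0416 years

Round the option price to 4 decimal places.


Answer: Price = 0.0010

Derivation:
PV(D) = D * exp(-r * t_d) = 0.3284 * 0.99983361 = 0.32834536
S_0' = S_0 - PV(D) = 21.9600 - 0.32834536 = 21.63165464
d1 = (ln(S_0'/K) + (r + sigma^2/2)*T) / (sigma*sqrt(T)) = 2.71172507
d2 = d1 - sigma*sqrt(T) = 2.66843246
exp(-rT) = 0.99966686
N(-d1) = 0.00334670; N(-d2) = 0.00381030
P = K * exp(-rT) * N(-d2) - S_0' * N(-d1) = 19.2600 * 0.99966686 * 0.00381030 - 21.63165464 * 0.00334670 = 0.0010


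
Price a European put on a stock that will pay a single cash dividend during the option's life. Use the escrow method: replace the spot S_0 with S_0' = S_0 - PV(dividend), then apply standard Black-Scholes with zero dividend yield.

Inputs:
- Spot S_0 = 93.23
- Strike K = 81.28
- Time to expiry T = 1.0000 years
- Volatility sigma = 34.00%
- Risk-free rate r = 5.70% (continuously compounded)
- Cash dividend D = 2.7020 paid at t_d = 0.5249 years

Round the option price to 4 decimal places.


Answer: Price = 5.6805

Derivation:
PV(D) = D * exp(-r * t_d) = 2.7020 * 0.97052385 = 2.62235545
S_0' = S_0 - PV(D) = 93.2300 - 2.62235545 = 90.60764455
d1 = (ln(S_0'/K) + (r + sigma^2/2)*T) / (sigma*sqrt(T)) = 0.65717236
d2 = d1 - sigma*sqrt(T) = 0.31717236
exp(-rT) = 0.94459407
N(-d1) = 0.25553505; N(-d2) = 0.37555641
P = K * exp(-rT) * N(-d2) - S_0' * N(-d1) = 81.2800 * 0.94459407 * 0.37555641 - 90.60764455 * 0.25553505 = 5.6805


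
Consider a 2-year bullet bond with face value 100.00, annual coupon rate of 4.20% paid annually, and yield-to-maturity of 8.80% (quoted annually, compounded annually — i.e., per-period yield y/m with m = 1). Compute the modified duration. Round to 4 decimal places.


Answer: Modified duration = 1.7996

Derivation:
Coupon per period c = face * coupon_rate / m = 4.200000
Periods per year m = 1; per-period yield y/m = 0.088000
Number of cashflows N = 2
Cashflows (t years, CF_t, discount factor 1/(1+y/m)^(m*t), PV):
  t = 1.0000: CF_t = 4.200000, DF = 0.919118, PV = 3.860294
  t = 2.0000: CF_t = 104.200000, DF = 0.844777, PV = 88.025789
Price P = sum_t PV_t = 91.886083
First compute Macaulay numerator sum_t t * PV_t:
  t * PV_t at t = 1.0000: 3.860294
  t * PV_t at t = 2.0000: 176.051579
Macaulay duration D = 179.911873 / 91.886083 = 1.957988
Modified duration = D / (1 + y/m) = 1.957988 / (1 + 0.088000) = 1.799622


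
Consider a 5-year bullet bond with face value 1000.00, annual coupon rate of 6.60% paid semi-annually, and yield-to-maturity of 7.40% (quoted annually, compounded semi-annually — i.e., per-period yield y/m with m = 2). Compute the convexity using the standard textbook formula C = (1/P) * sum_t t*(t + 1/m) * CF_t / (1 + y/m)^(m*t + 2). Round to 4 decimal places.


Answer: Convexity = 21.0296

Derivation:
Coupon per period c = face * coupon_rate / m = 33.000000
Periods per year m = 2; per-period yield y/m = 0.037000
Number of cashflows N = 10
Cashflows (t years, CF_t, discount factor 1/(1+y/m)^(m*t), PV):
  t = 0.5000: CF_t = 33.000000, DF = 0.964320, PV = 31.822565
  t = 1.0000: CF_t = 33.000000, DF = 0.929913, PV = 30.687141
  t = 1.5000: CF_t = 33.000000, DF = 0.896734, PV = 29.592228
  t = 2.0000: CF_t = 33.000000, DF = 0.864739, PV = 28.536382
  t = 2.5000: CF_t = 33.000000, DF = 0.833885, PV = 27.518209
  t = 3.0000: CF_t = 33.000000, DF = 0.804132, PV = 26.536363
  t = 3.5000: CF_t = 33.000000, DF = 0.775441, PV = 25.589550
  t = 4.0000: CF_t = 33.000000, DF = 0.747773, PV = 24.676519
  t = 4.5000: CF_t = 33.000000, DF = 0.721093, PV = 23.796064
  t = 5.0000: CF_t = 1033.000000, DF = 0.695364, PV = 718.311398
Price P = sum_t PV_t = 967.066419
Convexity numerator sum_t t*(t + 1/m) * CF_t / (1+y/m)^(m*t + 2):
  t = 0.5000: term = 14.796114
  t = 1.0000: term = 42.804573
  t = 1.5000: term = 82.554626
  t = 2.0000: term = 132.681816
  t = 2.5000: term = 191.921623
  t = 3.0000: term = 259.103445
  t = 3.5000: term = 333.144899
  t = 4.0000: term = 413.046438
  t = 4.5000: term = 497.886256
  t = 5.0000: term = 18369.102548
Convexity = (1/P) * sum = 20337.042339 / 967.066419 = 21.029623


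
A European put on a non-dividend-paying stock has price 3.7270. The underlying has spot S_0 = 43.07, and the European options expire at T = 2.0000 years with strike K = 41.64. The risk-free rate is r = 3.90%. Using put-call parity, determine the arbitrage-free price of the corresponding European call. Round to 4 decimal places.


Answer: Call price = 8.2815

Derivation:
Put-call parity: C - P = S_0 * exp(-qT) - K * exp(-rT).
S_0 * exp(-qT) = 43.0700 * 1.00000000 = 43.07000000
K * exp(-rT) = 41.6400 * 0.92496443 = 38.51551872
C = P + S*exp(-qT) - K*exp(-rT)
C = 3.7270 + 43.07000000 - 38.51551872 = 8.2815


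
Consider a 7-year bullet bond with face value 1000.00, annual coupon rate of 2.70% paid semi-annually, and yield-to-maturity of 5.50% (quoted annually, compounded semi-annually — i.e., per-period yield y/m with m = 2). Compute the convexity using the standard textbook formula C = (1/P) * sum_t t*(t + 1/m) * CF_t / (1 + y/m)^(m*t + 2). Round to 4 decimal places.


Coupon per period c = face * coupon_rate / m = 13.500000
Periods per year m = 2; per-period yield y/m = 0.027500
Number of cashflows N = 14
Cashflows (t years, CF_t, discount factor 1/(1+y/m)^(m*t), PV):
  t = 0.5000: CF_t = 13.500000, DF = 0.973236, PV = 13.138686
  t = 1.0000: CF_t = 13.500000, DF = 0.947188, PV = 12.787042
  t = 1.5000: CF_t = 13.500000, DF = 0.921838, PV = 12.444810
  t = 2.0000: CF_t = 13.500000, DF = 0.897166, PV = 12.111737
  t = 2.5000: CF_t = 13.500000, DF = 0.873154, PV = 11.787579
  t = 3.0000: CF_t = 13.500000, DF = 0.849785, PV = 11.472096
  t = 3.5000: CF_t = 13.500000, DF = 0.827041, PV = 11.165057
  t = 4.0000: CF_t = 13.500000, DF = 0.804906, PV = 10.866236
  t = 4.5000: CF_t = 13.500000, DF = 0.783364, PV = 10.575412
  t = 5.0000: CF_t = 13.500000, DF = 0.762398, PV = 10.292372
  t = 5.5000: CF_t = 13.500000, DF = 0.741993, PV = 10.016907
  t = 6.0000: CF_t = 13.500000, DF = 0.722134, PV = 9.748814
  t = 6.5000: CF_t = 13.500000, DF = 0.702807, PV = 9.487897
  t = 7.0000: CF_t = 1013.500000, DF = 0.683997, PV = 693.231239
Price P = sum_t PV_t = 839.125886
Convexity numerator sum_t t*(t + 1/m) * CF_t / (1+y/m)^(m*t + 2):
  t = 0.5000: term = 6.222405
  t = 1.0000: term = 18.167606
  t = 1.5000: term = 35.362737
  t = 2.0000: term = 57.360482
  t = 2.5000: term = 83.737929
  t = 3.0000: term = 114.095476
  t = 3.5000: term = 148.055767
  t = 4.0000: term = 185.262691
  t = 4.5000: term = 225.380403
  t = 5.0000: term = 268.092396
  t = 5.5000: term = 313.100608
  t = 6.0000: term = 360.124566
  t = 6.5000: term = 408.900562
  t = 7.0000: term = 34472.578375
Convexity = (1/P) * sum = 36696.442003 / 839.125886 = 43.731748

Answer: Convexity = 43.7317


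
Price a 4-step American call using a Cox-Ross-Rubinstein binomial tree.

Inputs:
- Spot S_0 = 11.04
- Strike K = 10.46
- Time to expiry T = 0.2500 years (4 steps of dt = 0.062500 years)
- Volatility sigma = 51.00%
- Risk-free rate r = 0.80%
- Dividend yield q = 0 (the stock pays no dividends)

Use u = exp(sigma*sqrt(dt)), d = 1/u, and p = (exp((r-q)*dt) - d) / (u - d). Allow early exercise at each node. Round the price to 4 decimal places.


Answer: Price = V(0,0) = 1.4341

Derivation:
dt = T/N = 0.062500
u = exp(sigma*sqrt(dt)) = 1.135985; d = 1/u = 0.880293
p = (exp((r-q)*dt) - d) / (u - d) = 0.470124
Discount per step: exp(-r*dt) = 0.999500
Stock lattice S(k, i) with i counting down-moves:
  k=0: S(0,0) = 11.0400
  k=1: S(1,0) = 12.5413; S(1,1) = 9.7184
  k=2: S(2,0) = 14.2467; S(2,1) = 11.0400; S(2,2) = 8.5551
  k=3: S(3,0) = 16.1840; S(3,1) = 12.5413; S(3,2) = 9.7184; S(3,3) = 7.5310
  k=4: S(4,0) = 18.3848; S(4,1) = 14.2467; S(4,2) = 11.0400; S(4,3) = 8.5551; S(4,4) = 6.6295
Terminal payoffs V(N, i) = max(S_T - K, 0):
  V(4,0) = 7.924815; V(4,1) = 3.786696; V(4,2) = 0.580000; V(4,3) = 0.000000; V(4,4) = 0.000000
Backward induction: V(k, i) = exp(-r*dt) * [p * V(k+1, i) + (1-p) * V(k+1, i+1)]; then take max(V_cont, immediate exercise) for American.
  V(3,0) = exp(-r*dt) * [p*7.924815 + (1-p)*3.786696] = 5.729260; exercise = 5.724031; V(3,0) = max -> 5.729260
  V(3,1) = exp(-r*dt) * [p*3.786696 + (1-p)*0.580000] = 2.086502; exercise = 2.081273; V(3,1) = max -> 2.086502
  V(3,2) = exp(-r*dt) * [p*0.580000 + (1-p)*0.000000] = 0.272536; exercise = 0.000000; V(3,2) = max -> 0.272536
  V(3,3) = exp(-r*dt) * [p*0.000000 + (1-p)*0.000000] = 0.000000; exercise = 0.000000; V(3,3) = max -> 0.000000
  V(2,0) = exp(-r*dt) * [p*5.729260 + (1-p)*2.086502] = 3.797151; exercise = 3.786696; V(2,0) = max -> 3.797151
  V(2,1) = exp(-r*dt) * [p*2.086502 + (1-p)*0.272536] = 1.124762; exercise = 0.580000; V(2,1) = max -> 1.124762
  V(2,2) = exp(-r*dt) * [p*0.272536 + (1-p)*0.000000] = 0.128062; exercise = 0.000000; V(2,2) = max -> 0.128062
  V(1,0) = exp(-r*dt) * [p*3.797151 + (1-p)*1.124762] = 2.379926; exercise = 2.081273; V(1,0) = max -> 2.379926
  V(1,1) = exp(-r*dt) * [p*1.124762 + (1-p)*0.128062] = 0.596336; exercise = 0.000000; V(1,1) = max -> 0.596336
  V(0,0) = exp(-r*dt) * [p*2.379926 + (1-p)*0.596336] = 1.434128; exercise = 0.580000; V(0,0) = max -> 1.434128


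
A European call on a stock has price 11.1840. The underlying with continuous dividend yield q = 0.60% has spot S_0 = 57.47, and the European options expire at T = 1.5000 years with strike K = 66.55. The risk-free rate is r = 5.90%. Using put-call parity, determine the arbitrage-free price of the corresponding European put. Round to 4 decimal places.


Put-call parity: C - P = S_0 * exp(-qT) - K * exp(-rT).
S_0 * exp(-qT) = 57.4700 * 0.99104038 = 56.95509057
K * exp(-rT) = 66.5500 * 0.91530311 = 60.91342202
P = C - S*exp(-qT) + K*exp(-rT)
P = 11.1840 - 56.95509057 + 60.91342202 = 15.1423

Answer: Put price = 15.1423


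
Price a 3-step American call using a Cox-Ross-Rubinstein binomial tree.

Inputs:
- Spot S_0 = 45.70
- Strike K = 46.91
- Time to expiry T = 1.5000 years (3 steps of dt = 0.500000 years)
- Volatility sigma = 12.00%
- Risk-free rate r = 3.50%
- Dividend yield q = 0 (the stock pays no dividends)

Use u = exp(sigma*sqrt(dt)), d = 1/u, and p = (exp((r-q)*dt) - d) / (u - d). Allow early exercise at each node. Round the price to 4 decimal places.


Answer: Price = V(0,0) = 3.4042

Derivation:
dt = T/N = 0.500000
u = exp(sigma*sqrt(dt)) = 1.088557; d = 1/u = 0.918647
p = (exp((r-q)*dt) - d) / (u - d) = 0.582702
Discount per step: exp(-r*dt) = 0.982652
Stock lattice S(k, i) with i counting down-moves:
  k=0: S(0,0) = 45.7000
  k=1: S(1,0) = 49.7470; S(1,1) = 41.9822
  k=2: S(2,0) = 54.1525; S(2,1) = 45.7000; S(2,2) = 38.5668
  k=3: S(3,0) = 58.9481; S(3,1) = 49.7470; S(3,2) = 41.9822; S(3,3) = 35.4293
Terminal payoffs V(N, i) = max(S_T - K, 0):
  V(3,0) = 12.038061; V(3,1) = 2.837047; V(3,2) = 0.000000; V(3,3) = 0.000000
Backward induction: V(k, i) = exp(-r*dt) * [p * V(k+1, i) + (1-p) * V(k+1, i+1)]; then take max(V_cont, immediate exercise) for American.
  V(2,0) = exp(-r*dt) * [p*12.038061 + (1-p)*2.837047] = 8.056272; exercise = 7.242488; V(2,0) = max -> 8.056272
  V(2,1) = exp(-r*dt) * [p*2.837047 + (1-p)*0.000000] = 1.624475; exercise = 0.000000; V(2,1) = max -> 1.624475
  V(2,2) = exp(-r*dt) * [p*0.000000 + (1-p)*0.000000] = 0.000000; exercise = 0.000000; V(2,2) = max -> 0.000000
  V(1,0) = exp(-r*dt) * [p*8.056272 + (1-p)*1.624475] = 5.279099; exercise = 2.837047; V(1,0) = max -> 5.279099
  V(1,1) = exp(-r*dt) * [p*1.624475 + (1-p)*0.000000] = 0.930164; exercise = 0.000000; V(1,1) = max -> 0.930164
  V(0,0) = exp(-r*dt) * [p*5.279099 + (1-p)*0.930164] = 3.404200; exercise = 0.000000; V(0,0) = max -> 3.404200


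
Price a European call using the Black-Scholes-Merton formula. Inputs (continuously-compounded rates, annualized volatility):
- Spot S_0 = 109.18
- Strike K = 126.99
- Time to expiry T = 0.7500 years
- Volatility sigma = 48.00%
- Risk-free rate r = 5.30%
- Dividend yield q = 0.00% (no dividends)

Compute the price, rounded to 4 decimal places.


Answer: Price = 13.2732

Derivation:
d1 = (ln(S/K) + (r - q + 0.5*sigma^2) * T) / (sigma * sqrt(T)) = -0.06004550
d2 = d1 - sigma * sqrt(T) = -0.47573770
exp(-rT) = 0.96102967; exp(-qT) = 1.00000000
C = S_0 * exp(-qT) * N(d1) - K * exp(-rT) * N(d2)
N(d1) = 0.47605970; N(d2) = 0.31713063
C = 109.1800 * 1.00000000 * 0.47605970 - 126.9900 * 0.96102967 * 0.31713063 = 13.2732


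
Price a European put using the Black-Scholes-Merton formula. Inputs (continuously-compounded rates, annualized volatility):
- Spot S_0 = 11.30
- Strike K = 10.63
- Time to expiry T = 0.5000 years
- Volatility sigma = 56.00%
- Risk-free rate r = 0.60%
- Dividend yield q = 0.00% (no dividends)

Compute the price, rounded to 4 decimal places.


d1 = (ln(S/K) + (r - q + 0.5*sigma^2) * T) / (sigma * sqrt(T)) = 0.35992375
d2 = d1 - sigma * sqrt(T) = -0.03605605
exp(-rT) = 0.99700450; exp(-qT) = 1.00000000
P = K * exp(-rT) * N(-d2) - S_0 * exp(-qT) * N(-d1)
N(-d1) = 0.35945208; N(-d2) = 0.51438117
P = 10.6300 * 0.99700450 * 0.51438117 - 11.3000 * 1.00000000 * 0.35945208 = 1.3897

Answer: Price = 1.3897


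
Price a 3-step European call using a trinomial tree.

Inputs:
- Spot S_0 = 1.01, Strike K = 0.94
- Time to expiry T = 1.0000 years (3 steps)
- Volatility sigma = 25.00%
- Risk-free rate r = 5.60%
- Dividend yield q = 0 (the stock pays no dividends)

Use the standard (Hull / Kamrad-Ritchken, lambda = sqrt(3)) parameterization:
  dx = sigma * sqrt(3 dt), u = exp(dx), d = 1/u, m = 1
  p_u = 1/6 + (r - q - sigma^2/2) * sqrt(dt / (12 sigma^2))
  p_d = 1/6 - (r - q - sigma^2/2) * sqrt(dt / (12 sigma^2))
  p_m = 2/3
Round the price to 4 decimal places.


dt = T/N = 0.333333; dx = sigma*sqrt(3*dt) = 0.250000
u = exp(dx) = 1.284025; d = 1/u = 0.778801
p_u = 0.183167, p_m = 0.666667, p_d = 0.150167
Discount per step: exp(-r*dt) = 0.981506
Stock lattice S(k, j) with j the centered position index:
  k=0: S(0,+0) = 1.0100
  k=1: S(1,-1) = 0.7866; S(1,+0) = 1.0100; S(1,+1) = 1.2969
  k=2: S(2,-2) = 0.6126; S(2,-1) = 0.7866; S(2,+0) = 1.0100; S(2,+1) = 1.2969; S(2,+2) = 1.6652
  k=3: S(3,-3) = 0.4771; S(3,-2) = 0.6126; S(3,-1) = 0.7866; S(3,+0) = 1.0100; S(3,+1) = 1.2969; S(3,+2) = 1.6652; S(3,+3) = 2.1382
Terminal payoffs V(N, j) = max(S_T - K, 0):
  V(3,-3) = 0.000000; V(3,-2) = 0.000000; V(3,-1) = 0.000000; V(3,+0) = 0.070000; V(3,+1) = 0.356866; V(3,+2) = 0.725208; V(3,+3) = 1.198170
Backward induction: V(k, j) = exp(-r*dt) * [p_u * V(k+1, j+1) + p_m * V(k+1, j) + p_d * V(k+1, j-1)]
  V(2,-2) = exp(-r*dt) * [p_u*0.000000 + p_m*0.000000 + p_d*0.000000] = 0.000000
  V(2,-1) = exp(-r*dt) * [p_u*0.070000 + p_m*0.000000 + p_d*0.000000] = 0.012585
  V(2,+0) = exp(-r*dt) * [p_u*0.356866 + p_m*0.070000 + p_d*0.000000] = 0.109961
  V(2,+1) = exp(-r*dt) * [p_u*0.725208 + p_m*0.356866 + p_d*0.070000] = 0.374205
  V(2,+2) = exp(-r*dt) * [p_u*1.198170 + p_m*0.725208 + p_d*0.356866] = 0.742536
  V(1,-1) = exp(-r*dt) * [p_u*0.109961 + p_m*0.012585 + p_d*0.000000] = 0.028003
  V(1,+0) = exp(-r*dt) * [p_u*0.374205 + p_m*0.109961 + p_d*0.012585] = 0.141081
  V(1,+1) = exp(-r*dt) * [p_u*0.742536 + p_m*0.374205 + p_d*0.109961] = 0.394556
  V(0,+0) = exp(-r*dt) * [p_u*0.394556 + p_m*0.141081 + p_d*0.028003] = 0.167375

Answer: Price = V(0,0) = 0.1674


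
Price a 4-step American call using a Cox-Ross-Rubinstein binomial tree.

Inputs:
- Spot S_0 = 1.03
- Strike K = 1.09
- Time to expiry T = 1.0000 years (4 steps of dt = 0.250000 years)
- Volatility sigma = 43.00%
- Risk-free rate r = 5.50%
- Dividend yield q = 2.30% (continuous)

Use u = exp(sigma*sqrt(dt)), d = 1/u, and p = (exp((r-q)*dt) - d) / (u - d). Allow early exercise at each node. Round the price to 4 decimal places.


Answer: Price = V(0,0) = 0.1599

Derivation:
dt = T/N = 0.250000
u = exp(sigma*sqrt(dt)) = 1.239862; d = 1/u = 0.806541
p = (exp((r-q)*dt) - d) / (u - d) = 0.464992
Discount per step: exp(-r*dt) = 0.986344
Stock lattice S(k, i) with i counting down-moves:
  k=0: S(0,0) = 1.0300
  k=1: S(1,0) = 1.2771; S(1,1) = 0.8307
  k=2: S(2,0) = 1.5834; S(2,1) = 1.0300; S(2,2) = 0.6700
  k=3: S(3,0) = 1.9632; S(3,1) = 1.2771; S(3,2) = 0.8307; S(3,3) = 0.5404
  k=4: S(4,0) = 2.4341; S(4,1) = 1.5834; S(4,2) = 1.0300; S(4,3) = 0.6700; S(4,4) = 0.4359
Terminal payoffs V(N, i) = max(S_T - K, 0):
  V(4,0) = 1.344056; V(4,1) = 0.493375; V(4,2) = 0.000000; V(4,3) = 0.000000; V(4,4) = 0.000000
Backward induction: V(k, i) = exp(-r*dt) * [p * V(k+1, i) + (1-p) * V(k+1, i+1)]; then take max(V_cont, immediate exercise) for American.
  V(3,0) = exp(-r*dt) * [p*1.344056 + (1-p)*0.493375] = 0.876796; exercise = 0.873167; V(3,0) = max -> 0.876796
  V(3,1) = exp(-r*dt) * [p*0.493375 + (1-p)*0.000000] = 0.226283; exercise = 0.187058; V(3,1) = max -> 0.226283
  V(3,2) = exp(-r*dt) * [p*0.000000 + (1-p)*0.000000] = 0.000000; exercise = 0.000000; V(3,2) = max -> 0.000000
  V(3,3) = exp(-r*dt) * [p*0.000000 + (1-p)*0.000000] = 0.000000; exercise = 0.000000; V(3,3) = max -> 0.000000
  V(2,0) = exp(-r*dt) * [p*0.876796 + (1-p)*0.226283] = 0.521545; exercise = 0.493375; V(2,0) = max -> 0.521545
  V(2,1) = exp(-r*dt) * [p*0.226283 + (1-p)*0.000000] = 0.103783; exercise = 0.000000; V(2,1) = max -> 0.103783
  V(2,2) = exp(-r*dt) * [p*0.000000 + (1-p)*0.000000] = 0.000000; exercise = 0.000000; V(2,2) = max -> 0.000000
  V(1,0) = exp(-r*dt) * [p*0.521545 + (1-p)*0.103783] = 0.293969; exercise = 0.187058; V(1,0) = max -> 0.293969
  V(1,1) = exp(-r*dt) * [p*0.103783 + (1-p)*0.000000] = 0.047599; exercise = 0.000000; V(1,1) = max -> 0.047599
  V(0,0) = exp(-r*dt) * [p*0.293969 + (1-p)*0.047599] = 0.159945; exercise = 0.000000; V(0,0) = max -> 0.159945
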